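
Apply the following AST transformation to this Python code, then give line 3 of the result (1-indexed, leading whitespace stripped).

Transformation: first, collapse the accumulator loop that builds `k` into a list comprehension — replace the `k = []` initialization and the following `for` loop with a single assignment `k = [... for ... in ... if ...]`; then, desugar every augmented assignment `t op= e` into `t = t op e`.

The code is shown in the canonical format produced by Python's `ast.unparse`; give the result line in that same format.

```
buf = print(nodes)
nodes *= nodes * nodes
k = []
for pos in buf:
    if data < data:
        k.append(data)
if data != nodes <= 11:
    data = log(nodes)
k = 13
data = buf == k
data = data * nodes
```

Transformed code:
buf = print(nodes)
nodes = nodes * (nodes * nodes)
k = [data for pos in buf if data < data]
if data != nodes <= 11:
    data = log(nodes)
k = 13
data = buf == k
data = data * nodes

k = [data for pos in buf if data < data]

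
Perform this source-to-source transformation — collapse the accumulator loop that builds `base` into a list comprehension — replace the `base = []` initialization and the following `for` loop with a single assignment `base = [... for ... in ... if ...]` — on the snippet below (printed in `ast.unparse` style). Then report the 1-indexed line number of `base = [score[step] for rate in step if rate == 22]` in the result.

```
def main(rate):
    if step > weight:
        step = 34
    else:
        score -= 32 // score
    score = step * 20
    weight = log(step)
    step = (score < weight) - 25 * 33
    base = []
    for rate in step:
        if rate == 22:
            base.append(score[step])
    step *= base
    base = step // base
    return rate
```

Transformed code:
def main(rate):
    if step > weight:
        step = 34
    else:
        score -= 32 // score
    score = step * 20
    weight = log(step)
    step = (score < weight) - 25 * 33
    base = [score[step] for rate in step if rate == 22]
    step *= base
    base = step // base
    return rate

9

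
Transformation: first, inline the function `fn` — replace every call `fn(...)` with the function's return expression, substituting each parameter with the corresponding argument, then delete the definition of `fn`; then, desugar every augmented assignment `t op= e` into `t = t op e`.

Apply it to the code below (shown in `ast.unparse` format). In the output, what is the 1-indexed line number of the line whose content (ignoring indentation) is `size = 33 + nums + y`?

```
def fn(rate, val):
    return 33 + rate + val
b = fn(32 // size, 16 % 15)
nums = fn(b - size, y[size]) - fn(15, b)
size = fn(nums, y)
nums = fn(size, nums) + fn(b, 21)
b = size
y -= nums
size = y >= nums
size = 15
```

3

Transformed code:
b = 33 + 32 // size + 16 % 15
nums = 33 + (b - size) + y[size] - (33 + 15 + b)
size = 33 + nums + y
nums = 33 + size + nums + (33 + b + 21)
b = size
y = y - nums
size = y >= nums
size = 15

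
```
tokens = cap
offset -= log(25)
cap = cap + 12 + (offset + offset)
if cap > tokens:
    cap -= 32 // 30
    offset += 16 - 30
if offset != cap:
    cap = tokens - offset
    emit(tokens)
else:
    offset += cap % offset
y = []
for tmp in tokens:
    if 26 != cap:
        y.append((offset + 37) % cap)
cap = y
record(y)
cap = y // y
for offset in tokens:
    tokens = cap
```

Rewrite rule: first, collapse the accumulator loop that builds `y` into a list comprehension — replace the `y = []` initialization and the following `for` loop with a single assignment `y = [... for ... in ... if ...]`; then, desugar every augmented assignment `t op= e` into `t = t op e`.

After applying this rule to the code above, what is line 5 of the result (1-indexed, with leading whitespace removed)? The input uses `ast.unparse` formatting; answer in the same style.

Transformed code:
tokens = cap
offset = offset - log(25)
cap = cap + 12 + (offset + offset)
if cap > tokens:
    cap = cap - 32 // 30
    offset = offset + (16 - 30)
if offset != cap:
    cap = tokens - offset
    emit(tokens)
else:
    offset = offset + cap % offset
y = [(offset + 37) % cap for tmp in tokens if 26 != cap]
cap = y
record(y)
cap = y // y
for offset in tokens:
    tokens = cap

cap = cap - 32 // 30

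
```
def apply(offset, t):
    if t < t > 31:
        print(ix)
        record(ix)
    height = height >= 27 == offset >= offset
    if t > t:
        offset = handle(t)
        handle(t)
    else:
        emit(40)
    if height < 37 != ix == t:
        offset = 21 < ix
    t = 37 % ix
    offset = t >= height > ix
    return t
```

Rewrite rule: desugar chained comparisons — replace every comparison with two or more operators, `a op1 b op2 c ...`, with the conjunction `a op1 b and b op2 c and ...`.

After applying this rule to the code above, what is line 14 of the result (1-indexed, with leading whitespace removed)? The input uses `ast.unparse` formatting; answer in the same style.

Transformed code:
def apply(offset, t):
    if t < t and t > 31:
        print(ix)
        record(ix)
    height = height >= 27 and 27 == offset and (offset >= offset)
    if t > t:
        offset = handle(t)
        handle(t)
    else:
        emit(40)
    if height < 37 and 37 != ix and (ix == t):
        offset = 21 < ix
    t = 37 % ix
    offset = t >= height and height > ix
    return t

offset = t >= height and height > ix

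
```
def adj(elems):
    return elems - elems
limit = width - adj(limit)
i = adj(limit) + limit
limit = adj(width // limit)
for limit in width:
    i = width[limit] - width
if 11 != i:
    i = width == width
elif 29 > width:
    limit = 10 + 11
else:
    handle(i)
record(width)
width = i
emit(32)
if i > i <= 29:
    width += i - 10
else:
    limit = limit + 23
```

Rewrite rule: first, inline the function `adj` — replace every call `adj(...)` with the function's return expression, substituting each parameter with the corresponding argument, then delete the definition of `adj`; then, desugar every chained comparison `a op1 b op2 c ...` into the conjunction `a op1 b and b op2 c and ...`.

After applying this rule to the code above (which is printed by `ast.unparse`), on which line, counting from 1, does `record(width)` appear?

Transformed code:
limit = width - (limit - limit)
i = limit - limit + limit
limit = width // limit - width // limit
for limit in width:
    i = width[limit] - width
if 11 != i:
    i = width == width
elif 29 > width:
    limit = 10 + 11
else:
    handle(i)
record(width)
width = i
emit(32)
if i > i and i <= 29:
    width += i - 10
else:
    limit = limit + 23

12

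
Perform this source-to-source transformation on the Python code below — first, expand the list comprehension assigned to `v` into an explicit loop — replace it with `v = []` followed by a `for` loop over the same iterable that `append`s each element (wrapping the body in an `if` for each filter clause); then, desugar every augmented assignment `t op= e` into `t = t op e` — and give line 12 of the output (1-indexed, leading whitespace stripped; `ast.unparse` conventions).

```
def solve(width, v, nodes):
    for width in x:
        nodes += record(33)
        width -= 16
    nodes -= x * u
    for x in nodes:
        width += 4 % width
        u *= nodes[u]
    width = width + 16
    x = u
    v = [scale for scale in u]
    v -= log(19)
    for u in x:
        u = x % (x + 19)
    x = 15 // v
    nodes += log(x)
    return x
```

Transformed code:
def solve(width, v, nodes):
    for width in x:
        nodes = nodes + record(33)
        width = width - 16
    nodes = nodes - x * u
    for x in nodes:
        width = width + 4 % width
        u = u * nodes[u]
    width = width + 16
    x = u
    v = []
    for scale in u:
        v.append(scale)
    v = v - log(19)
    for u in x:
        u = x % (x + 19)
    x = 15 // v
    nodes = nodes + log(x)
    return x

for scale in u:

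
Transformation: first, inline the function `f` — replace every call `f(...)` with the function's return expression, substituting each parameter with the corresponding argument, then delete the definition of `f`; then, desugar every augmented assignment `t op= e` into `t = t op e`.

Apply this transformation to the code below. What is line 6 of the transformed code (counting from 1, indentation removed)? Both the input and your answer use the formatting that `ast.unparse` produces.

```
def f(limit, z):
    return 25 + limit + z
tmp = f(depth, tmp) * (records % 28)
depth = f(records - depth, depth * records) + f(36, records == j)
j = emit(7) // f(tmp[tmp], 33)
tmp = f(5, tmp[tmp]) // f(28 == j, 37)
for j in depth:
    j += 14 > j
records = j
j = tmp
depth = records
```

j = j + (14 > j)

Transformed code:
tmp = (25 + depth + tmp) * (records % 28)
depth = 25 + (records - depth) + depth * records + (25 + 36 + (records == j))
j = emit(7) // (25 + tmp[tmp] + 33)
tmp = (25 + 5 + tmp[tmp]) // (25 + (28 == j) + 37)
for j in depth:
    j = j + (14 > j)
records = j
j = tmp
depth = records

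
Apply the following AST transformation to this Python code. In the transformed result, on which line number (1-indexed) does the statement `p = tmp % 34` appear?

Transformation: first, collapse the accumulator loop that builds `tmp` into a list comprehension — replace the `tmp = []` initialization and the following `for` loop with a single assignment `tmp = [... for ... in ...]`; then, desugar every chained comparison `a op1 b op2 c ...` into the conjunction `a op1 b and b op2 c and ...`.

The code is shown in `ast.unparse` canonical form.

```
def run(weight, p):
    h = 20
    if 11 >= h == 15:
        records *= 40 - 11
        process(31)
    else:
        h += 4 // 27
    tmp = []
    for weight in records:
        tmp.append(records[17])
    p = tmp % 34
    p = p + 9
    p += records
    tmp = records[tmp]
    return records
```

Transformed code:
def run(weight, p):
    h = 20
    if 11 >= h and h == 15:
        records *= 40 - 11
        process(31)
    else:
        h += 4 // 27
    tmp = [records[17] for weight in records]
    p = tmp % 34
    p = p + 9
    p += records
    tmp = records[tmp]
    return records

9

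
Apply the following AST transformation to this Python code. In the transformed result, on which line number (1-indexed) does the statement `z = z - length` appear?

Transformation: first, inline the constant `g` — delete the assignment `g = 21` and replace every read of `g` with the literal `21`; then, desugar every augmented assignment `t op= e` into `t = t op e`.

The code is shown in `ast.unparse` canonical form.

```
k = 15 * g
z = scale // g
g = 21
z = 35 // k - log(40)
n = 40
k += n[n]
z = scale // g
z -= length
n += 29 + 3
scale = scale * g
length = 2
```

Transformed code:
k = 15 * 21
z = scale // 21
z = 35 // k - log(40)
n = 40
k = k + n[n]
z = scale // 21
z = z - length
n = n + (29 + 3)
scale = scale * 21
length = 2

7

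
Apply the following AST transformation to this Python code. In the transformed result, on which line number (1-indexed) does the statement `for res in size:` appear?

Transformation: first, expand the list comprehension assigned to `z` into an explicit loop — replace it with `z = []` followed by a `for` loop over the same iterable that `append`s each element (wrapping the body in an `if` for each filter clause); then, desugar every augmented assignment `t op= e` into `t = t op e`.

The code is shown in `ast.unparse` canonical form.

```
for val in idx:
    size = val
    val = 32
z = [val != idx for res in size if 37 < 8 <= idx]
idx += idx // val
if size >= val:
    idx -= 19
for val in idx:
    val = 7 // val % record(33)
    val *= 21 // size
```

Transformed code:
for val in idx:
    size = val
    val = 32
z = []
for res in size:
    if 37 < 8 <= idx:
        z.append(val != idx)
idx = idx + idx // val
if size >= val:
    idx = idx - 19
for val in idx:
    val = 7 // val % record(33)
    val = val * (21 // size)

5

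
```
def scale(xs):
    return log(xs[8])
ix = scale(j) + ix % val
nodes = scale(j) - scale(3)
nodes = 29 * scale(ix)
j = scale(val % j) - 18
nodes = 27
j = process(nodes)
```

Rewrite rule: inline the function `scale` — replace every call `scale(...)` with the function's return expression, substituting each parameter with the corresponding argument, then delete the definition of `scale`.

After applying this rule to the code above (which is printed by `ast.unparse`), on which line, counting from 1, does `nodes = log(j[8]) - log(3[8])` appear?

2

Transformed code:
ix = log(j[8]) + ix % val
nodes = log(j[8]) - log(3[8])
nodes = 29 * log(ix[8])
j = log((val % j)[8]) - 18
nodes = 27
j = process(nodes)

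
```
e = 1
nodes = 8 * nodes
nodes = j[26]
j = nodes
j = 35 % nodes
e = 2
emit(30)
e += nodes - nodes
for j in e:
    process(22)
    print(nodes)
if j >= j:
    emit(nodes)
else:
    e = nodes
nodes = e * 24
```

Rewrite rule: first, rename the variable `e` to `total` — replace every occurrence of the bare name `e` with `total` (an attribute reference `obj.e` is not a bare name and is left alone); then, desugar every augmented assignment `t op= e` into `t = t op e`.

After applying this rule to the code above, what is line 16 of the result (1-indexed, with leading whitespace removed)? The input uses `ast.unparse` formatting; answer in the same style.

Transformed code:
total = 1
nodes = 8 * nodes
nodes = j[26]
j = nodes
j = 35 % nodes
total = 2
emit(30)
total = total + (nodes - nodes)
for j in total:
    process(22)
    print(nodes)
if j >= j:
    emit(nodes)
else:
    total = nodes
nodes = total * 24

nodes = total * 24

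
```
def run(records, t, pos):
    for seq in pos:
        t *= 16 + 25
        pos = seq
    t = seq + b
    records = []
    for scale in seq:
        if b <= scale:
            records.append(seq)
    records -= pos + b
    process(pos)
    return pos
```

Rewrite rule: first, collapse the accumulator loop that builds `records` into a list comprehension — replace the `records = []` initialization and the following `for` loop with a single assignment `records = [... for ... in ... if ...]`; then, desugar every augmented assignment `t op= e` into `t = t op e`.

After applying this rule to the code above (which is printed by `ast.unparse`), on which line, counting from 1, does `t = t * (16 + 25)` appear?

3

Transformed code:
def run(records, t, pos):
    for seq in pos:
        t = t * (16 + 25)
        pos = seq
    t = seq + b
    records = [seq for scale in seq if b <= scale]
    records = records - (pos + b)
    process(pos)
    return pos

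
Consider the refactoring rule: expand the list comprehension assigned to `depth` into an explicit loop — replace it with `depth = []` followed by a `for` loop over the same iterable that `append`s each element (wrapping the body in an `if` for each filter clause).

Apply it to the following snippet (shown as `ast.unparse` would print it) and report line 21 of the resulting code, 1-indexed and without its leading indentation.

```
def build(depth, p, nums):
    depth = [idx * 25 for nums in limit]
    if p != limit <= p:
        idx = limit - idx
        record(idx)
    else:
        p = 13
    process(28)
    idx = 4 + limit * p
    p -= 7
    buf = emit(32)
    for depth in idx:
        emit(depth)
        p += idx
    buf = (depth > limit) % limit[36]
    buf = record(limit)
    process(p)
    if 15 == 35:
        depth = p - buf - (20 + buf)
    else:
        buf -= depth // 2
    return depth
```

depth = p - buf - (20 + buf)

Transformed code:
def build(depth, p, nums):
    depth = []
    for nums in limit:
        depth.append(idx * 25)
    if p != limit <= p:
        idx = limit - idx
        record(idx)
    else:
        p = 13
    process(28)
    idx = 4 + limit * p
    p -= 7
    buf = emit(32)
    for depth in idx:
        emit(depth)
        p += idx
    buf = (depth > limit) % limit[36]
    buf = record(limit)
    process(p)
    if 15 == 35:
        depth = p - buf - (20 + buf)
    else:
        buf -= depth // 2
    return depth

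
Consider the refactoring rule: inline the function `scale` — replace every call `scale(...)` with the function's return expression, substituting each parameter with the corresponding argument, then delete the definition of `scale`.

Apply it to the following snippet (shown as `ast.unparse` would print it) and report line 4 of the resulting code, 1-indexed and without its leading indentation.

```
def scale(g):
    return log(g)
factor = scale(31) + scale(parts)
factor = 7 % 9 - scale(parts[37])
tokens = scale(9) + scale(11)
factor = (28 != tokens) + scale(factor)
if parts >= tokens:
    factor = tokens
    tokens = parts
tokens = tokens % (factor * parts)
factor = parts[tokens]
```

Transformed code:
factor = log(31) + log(parts)
factor = 7 % 9 - log(parts[37])
tokens = log(9) + log(11)
factor = (28 != tokens) + log(factor)
if parts >= tokens:
    factor = tokens
    tokens = parts
tokens = tokens % (factor * parts)
factor = parts[tokens]

factor = (28 != tokens) + log(factor)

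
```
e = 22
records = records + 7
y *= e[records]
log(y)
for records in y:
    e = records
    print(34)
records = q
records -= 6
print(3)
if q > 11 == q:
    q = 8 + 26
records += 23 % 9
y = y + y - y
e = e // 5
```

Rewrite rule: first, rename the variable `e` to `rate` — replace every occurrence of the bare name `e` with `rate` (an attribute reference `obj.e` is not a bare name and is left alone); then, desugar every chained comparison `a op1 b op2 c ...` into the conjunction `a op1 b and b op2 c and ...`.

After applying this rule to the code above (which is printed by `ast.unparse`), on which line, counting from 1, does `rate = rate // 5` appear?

Transformed code:
rate = 22
records = records + 7
y *= rate[records]
log(y)
for records in y:
    rate = records
    print(34)
records = q
records -= 6
print(3)
if q > 11 and 11 == q:
    q = 8 + 26
records += 23 % 9
y = y + y - y
rate = rate // 5

15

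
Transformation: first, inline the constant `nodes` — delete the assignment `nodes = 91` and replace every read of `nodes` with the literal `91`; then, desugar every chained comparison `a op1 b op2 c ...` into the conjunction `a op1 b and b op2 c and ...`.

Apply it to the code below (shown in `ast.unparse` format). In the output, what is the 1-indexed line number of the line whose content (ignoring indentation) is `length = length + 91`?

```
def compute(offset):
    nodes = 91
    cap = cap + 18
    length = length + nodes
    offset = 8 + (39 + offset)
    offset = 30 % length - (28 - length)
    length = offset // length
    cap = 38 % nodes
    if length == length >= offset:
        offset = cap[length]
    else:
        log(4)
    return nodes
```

Transformed code:
def compute(offset):
    cap = cap + 18
    length = length + 91
    offset = 8 + (39 + offset)
    offset = 30 % length - (28 - length)
    length = offset // length
    cap = 38 % 91
    if length == length and length >= offset:
        offset = cap[length]
    else:
        log(4)
    return 91

3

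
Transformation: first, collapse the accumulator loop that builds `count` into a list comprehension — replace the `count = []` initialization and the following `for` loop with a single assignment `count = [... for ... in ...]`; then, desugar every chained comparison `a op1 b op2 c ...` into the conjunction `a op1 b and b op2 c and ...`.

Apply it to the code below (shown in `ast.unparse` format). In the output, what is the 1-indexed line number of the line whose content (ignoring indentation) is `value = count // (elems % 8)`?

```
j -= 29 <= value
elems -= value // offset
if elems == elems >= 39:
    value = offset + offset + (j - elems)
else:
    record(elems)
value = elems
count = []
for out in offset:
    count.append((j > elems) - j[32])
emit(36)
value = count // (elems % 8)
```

Transformed code:
j -= 29 <= value
elems -= value // offset
if elems == elems and elems >= 39:
    value = offset + offset + (j - elems)
else:
    record(elems)
value = elems
count = [(j > elems) - j[32] for out in offset]
emit(36)
value = count // (elems % 8)

10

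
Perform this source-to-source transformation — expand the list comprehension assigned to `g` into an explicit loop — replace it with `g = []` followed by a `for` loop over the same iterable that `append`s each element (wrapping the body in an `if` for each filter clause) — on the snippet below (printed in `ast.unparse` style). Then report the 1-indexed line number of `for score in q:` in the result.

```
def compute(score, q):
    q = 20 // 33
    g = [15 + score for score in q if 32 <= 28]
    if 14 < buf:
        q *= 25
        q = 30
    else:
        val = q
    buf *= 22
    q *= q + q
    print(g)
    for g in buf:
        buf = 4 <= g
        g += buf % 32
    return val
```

Transformed code:
def compute(score, q):
    q = 20 // 33
    g = []
    for score in q:
        if 32 <= 28:
            g.append(15 + score)
    if 14 < buf:
        q *= 25
        q = 30
    else:
        val = q
    buf *= 22
    q *= q + q
    print(g)
    for g in buf:
        buf = 4 <= g
        g += buf % 32
    return val

4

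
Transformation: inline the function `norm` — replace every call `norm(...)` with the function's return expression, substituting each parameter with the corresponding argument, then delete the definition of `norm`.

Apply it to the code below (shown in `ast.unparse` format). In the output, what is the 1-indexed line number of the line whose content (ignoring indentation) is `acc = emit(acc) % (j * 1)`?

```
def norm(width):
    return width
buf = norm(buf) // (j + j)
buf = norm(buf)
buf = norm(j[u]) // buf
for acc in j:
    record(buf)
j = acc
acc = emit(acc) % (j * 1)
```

Transformed code:
buf = buf // (j + j)
buf = buf
buf = j[u] // buf
for acc in j:
    record(buf)
j = acc
acc = emit(acc) % (j * 1)

7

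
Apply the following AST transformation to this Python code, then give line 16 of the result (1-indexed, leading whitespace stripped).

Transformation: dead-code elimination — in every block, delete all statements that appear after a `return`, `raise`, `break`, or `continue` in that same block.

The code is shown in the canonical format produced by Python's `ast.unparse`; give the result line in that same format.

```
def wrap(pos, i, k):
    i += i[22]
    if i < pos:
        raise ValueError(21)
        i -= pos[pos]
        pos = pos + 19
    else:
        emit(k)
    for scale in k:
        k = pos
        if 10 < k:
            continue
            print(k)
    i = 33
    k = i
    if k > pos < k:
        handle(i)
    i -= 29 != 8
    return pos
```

Transformed code:
def wrap(pos, i, k):
    i += i[22]
    if i < pos:
        raise ValueError(21)
    else:
        emit(k)
    for scale in k:
        k = pos
        if 10 < k:
            continue
    i = 33
    k = i
    if k > pos < k:
        handle(i)
    i -= 29 != 8
    return pos

return pos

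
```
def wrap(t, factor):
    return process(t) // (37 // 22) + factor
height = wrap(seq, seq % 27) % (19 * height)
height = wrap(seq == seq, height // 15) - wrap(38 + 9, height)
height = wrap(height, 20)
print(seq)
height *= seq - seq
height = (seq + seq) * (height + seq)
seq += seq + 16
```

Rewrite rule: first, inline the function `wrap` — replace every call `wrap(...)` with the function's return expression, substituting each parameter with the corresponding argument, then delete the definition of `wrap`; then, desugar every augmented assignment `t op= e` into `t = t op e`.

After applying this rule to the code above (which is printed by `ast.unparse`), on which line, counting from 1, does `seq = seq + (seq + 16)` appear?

Transformed code:
height = (process(seq) // (37 // 22) + seq % 27) % (19 * height)
height = process(seq == seq) // (37 // 22) + height // 15 - (process(38 + 9) // (37 // 22) + height)
height = process(height) // (37 // 22) + 20
print(seq)
height = height * (seq - seq)
height = (seq + seq) * (height + seq)
seq = seq + (seq + 16)

7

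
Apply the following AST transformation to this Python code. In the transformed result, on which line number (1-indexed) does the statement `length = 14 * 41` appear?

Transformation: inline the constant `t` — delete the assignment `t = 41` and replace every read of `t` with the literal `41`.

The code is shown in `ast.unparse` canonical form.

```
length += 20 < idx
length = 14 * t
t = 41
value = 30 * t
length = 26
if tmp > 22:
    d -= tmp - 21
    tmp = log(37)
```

Transformed code:
length += 20 < idx
length = 14 * 41
value = 30 * 41
length = 26
if tmp > 22:
    d -= tmp - 21
    tmp = log(37)

2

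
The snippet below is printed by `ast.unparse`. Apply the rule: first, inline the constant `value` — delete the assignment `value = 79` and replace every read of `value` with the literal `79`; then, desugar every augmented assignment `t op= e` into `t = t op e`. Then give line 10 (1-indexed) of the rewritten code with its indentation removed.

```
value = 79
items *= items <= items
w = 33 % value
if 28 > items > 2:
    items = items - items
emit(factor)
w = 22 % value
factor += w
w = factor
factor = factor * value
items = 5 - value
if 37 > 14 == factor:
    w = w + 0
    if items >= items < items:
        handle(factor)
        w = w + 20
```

items = 5 - 79

Transformed code:
items = items * (items <= items)
w = 33 % 79
if 28 > items > 2:
    items = items - items
emit(factor)
w = 22 % 79
factor = factor + w
w = factor
factor = factor * 79
items = 5 - 79
if 37 > 14 == factor:
    w = w + 0
    if items >= items < items:
        handle(factor)
        w = w + 20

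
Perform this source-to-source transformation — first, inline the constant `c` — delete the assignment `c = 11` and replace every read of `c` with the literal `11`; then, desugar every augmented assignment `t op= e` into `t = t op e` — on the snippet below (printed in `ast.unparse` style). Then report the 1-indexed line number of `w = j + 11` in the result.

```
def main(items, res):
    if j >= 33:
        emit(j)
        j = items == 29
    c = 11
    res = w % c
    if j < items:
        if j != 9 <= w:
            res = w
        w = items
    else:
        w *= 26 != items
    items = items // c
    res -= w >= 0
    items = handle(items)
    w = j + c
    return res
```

Transformed code:
def main(items, res):
    if j >= 33:
        emit(j)
        j = items == 29
    res = w % 11
    if j < items:
        if j != 9 <= w:
            res = w
        w = items
    else:
        w = w * (26 != items)
    items = items // 11
    res = res - (w >= 0)
    items = handle(items)
    w = j + 11
    return res

15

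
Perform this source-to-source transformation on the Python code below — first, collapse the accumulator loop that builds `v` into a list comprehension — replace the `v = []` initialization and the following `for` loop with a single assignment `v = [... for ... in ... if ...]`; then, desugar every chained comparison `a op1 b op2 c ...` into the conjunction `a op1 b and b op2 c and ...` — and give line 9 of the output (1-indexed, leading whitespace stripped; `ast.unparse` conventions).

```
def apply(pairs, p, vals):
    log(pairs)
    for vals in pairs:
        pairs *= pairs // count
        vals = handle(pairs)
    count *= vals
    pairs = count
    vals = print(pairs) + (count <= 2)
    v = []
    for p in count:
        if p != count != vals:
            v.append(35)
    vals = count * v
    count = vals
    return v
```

Transformed code:
def apply(pairs, p, vals):
    log(pairs)
    for vals in pairs:
        pairs *= pairs // count
        vals = handle(pairs)
    count *= vals
    pairs = count
    vals = print(pairs) + (count <= 2)
    v = [35 for p in count if p != count and count != vals]
    vals = count * v
    count = vals
    return v

v = [35 for p in count if p != count and count != vals]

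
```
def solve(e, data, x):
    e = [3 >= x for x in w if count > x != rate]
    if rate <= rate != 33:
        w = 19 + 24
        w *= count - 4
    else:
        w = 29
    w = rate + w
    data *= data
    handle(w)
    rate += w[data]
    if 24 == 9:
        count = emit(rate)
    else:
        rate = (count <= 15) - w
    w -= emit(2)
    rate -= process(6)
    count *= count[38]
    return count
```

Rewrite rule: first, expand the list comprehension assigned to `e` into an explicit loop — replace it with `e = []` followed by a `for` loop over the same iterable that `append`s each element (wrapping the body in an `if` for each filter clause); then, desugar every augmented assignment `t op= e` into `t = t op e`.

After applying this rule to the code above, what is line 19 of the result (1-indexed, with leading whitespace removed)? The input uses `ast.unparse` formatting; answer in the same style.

Transformed code:
def solve(e, data, x):
    e = []
    for x in w:
        if count > x != rate:
            e.append(3 >= x)
    if rate <= rate != 33:
        w = 19 + 24
        w = w * (count - 4)
    else:
        w = 29
    w = rate + w
    data = data * data
    handle(w)
    rate = rate + w[data]
    if 24 == 9:
        count = emit(rate)
    else:
        rate = (count <= 15) - w
    w = w - emit(2)
    rate = rate - process(6)
    count = count * count[38]
    return count

w = w - emit(2)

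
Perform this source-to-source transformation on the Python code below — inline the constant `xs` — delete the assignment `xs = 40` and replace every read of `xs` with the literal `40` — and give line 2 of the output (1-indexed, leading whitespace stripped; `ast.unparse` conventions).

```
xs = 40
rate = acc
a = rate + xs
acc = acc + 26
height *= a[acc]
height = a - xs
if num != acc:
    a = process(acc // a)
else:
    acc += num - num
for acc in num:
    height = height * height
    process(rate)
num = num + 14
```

Transformed code:
rate = acc
a = rate + 40
acc = acc + 26
height *= a[acc]
height = a - 40
if num != acc:
    a = process(acc // a)
else:
    acc += num - num
for acc in num:
    height = height * height
    process(rate)
num = num + 14

a = rate + 40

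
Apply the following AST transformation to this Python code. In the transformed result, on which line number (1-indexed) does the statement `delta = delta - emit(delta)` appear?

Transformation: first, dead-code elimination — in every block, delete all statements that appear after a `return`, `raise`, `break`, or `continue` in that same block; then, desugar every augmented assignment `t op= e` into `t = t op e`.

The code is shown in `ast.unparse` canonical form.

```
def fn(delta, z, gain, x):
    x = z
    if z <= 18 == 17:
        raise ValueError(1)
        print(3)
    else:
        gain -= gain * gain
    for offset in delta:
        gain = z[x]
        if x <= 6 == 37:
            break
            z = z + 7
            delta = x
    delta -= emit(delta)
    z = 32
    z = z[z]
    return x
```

Transformed code:
def fn(delta, z, gain, x):
    x = z
    if z <= 18 == 17:
        raise ValueError(1)
    else:
        gain = gain - gain * gain
    for offset in delta:
        gain = z[x]
        if x <= 6 == 37:
            break
    delta = delta - emit(delta)
    z = 32
    z = z[z]
    return x

11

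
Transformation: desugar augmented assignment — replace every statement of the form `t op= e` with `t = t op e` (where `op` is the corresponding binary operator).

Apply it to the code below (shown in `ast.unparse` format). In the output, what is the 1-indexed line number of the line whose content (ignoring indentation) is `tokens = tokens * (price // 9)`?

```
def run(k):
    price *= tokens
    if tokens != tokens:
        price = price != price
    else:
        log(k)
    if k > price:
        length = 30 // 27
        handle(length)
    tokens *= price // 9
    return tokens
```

10

Transformed code:
def run(k):
    price = price * tokens
    if tokens != tokens:
        price = price != price
    else:
        log(k)
    if k > price:
        length = 30 // 27
        handle(length)
    tokens = tokens * (price // 9)
    return tokens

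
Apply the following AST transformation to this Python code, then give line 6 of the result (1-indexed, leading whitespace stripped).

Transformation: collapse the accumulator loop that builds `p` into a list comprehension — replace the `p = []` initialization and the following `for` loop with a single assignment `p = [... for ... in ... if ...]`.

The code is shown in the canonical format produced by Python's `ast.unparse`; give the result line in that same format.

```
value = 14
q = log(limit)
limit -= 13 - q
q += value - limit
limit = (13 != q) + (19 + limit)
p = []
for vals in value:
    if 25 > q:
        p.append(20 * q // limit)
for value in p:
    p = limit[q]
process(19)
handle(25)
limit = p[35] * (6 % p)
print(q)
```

p = [20 * q // limit for vals in value if 25 > q]

Transformed code:
value = 14
q = log(limit)
limit -= 13 - q
q += value - limit
limit = (13 != q) + (19 + limit)
p = [20 * q // limit for vals in value if 25 > q]
for value in p:
    p = limit[q]
process(19)
handle(25)
limit = p[35] * (6 % p)
print(q)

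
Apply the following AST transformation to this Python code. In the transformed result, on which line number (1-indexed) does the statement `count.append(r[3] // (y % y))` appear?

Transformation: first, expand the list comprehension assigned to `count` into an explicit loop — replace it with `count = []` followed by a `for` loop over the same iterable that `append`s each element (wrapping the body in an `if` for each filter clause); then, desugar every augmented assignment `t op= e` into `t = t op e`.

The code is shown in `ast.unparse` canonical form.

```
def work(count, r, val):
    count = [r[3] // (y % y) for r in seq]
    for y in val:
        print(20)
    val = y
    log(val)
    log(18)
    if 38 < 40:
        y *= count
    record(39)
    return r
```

Transformed code:
def work(count, r, val):
    count = []
    for r in seq:
        count.append(r[3] // (y % y))
    for y in val:
        print(20)
    val = y
    log(val)
    log(18)
    if 38 < 40:
        y = y * count
    record(39)
    return r

4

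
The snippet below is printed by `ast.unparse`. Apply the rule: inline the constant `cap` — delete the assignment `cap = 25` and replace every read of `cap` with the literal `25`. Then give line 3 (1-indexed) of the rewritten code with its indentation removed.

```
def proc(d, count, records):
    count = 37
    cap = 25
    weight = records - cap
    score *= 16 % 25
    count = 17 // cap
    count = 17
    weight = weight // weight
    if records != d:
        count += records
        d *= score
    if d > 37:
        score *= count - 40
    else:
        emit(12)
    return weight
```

Transformed code:
def proc(d, count, records):
    count = 37
    weight = records - 25
    score *= 16 % 25
    count = 17 // 25
    count = 17
    weight = weight // weight
    if records != d:
        count += records
        d *= score
    if d > 37:
        score *= count - 40
    else:
        emit(12)
    return weight

weight = records - 25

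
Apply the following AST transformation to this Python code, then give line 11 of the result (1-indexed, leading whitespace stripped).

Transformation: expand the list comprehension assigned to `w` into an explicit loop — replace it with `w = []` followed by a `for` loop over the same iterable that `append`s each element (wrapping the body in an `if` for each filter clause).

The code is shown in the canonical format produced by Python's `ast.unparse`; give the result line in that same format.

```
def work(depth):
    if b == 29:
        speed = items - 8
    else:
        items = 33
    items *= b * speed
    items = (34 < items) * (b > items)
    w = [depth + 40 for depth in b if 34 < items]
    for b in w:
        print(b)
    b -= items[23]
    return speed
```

Transformed code:
def work(depth):
    if b == 29:
        speed = items - 8
    else:
        items = 33
    items *= b * speed
    items = (34 < items) * (b > items)
    w = []
    for depth in b:
        if 34 < items:
            w.append(depth + 40)
    for b in w:
        print(b)
    b -= items[23]
    return speed

w.append(depth + 40)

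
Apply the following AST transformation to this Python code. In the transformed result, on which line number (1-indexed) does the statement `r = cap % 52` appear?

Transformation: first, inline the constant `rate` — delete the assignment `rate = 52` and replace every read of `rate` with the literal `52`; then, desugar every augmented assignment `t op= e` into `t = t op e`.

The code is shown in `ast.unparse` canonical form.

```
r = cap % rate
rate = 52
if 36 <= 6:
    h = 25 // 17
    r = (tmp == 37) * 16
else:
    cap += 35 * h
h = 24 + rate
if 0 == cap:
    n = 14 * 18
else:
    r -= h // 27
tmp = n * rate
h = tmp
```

1

Transformed code:
r = cap % 52
if 36 <= 6:
    h = 25 // 17
    r = (tmp == 37) * 16
else:
    cap = cap + 35 * h
h = 24 + 52
if 0 == cap:
    n = 14 * 18
else:
    r = r - h // 27
tmp = n * 52
h = tmp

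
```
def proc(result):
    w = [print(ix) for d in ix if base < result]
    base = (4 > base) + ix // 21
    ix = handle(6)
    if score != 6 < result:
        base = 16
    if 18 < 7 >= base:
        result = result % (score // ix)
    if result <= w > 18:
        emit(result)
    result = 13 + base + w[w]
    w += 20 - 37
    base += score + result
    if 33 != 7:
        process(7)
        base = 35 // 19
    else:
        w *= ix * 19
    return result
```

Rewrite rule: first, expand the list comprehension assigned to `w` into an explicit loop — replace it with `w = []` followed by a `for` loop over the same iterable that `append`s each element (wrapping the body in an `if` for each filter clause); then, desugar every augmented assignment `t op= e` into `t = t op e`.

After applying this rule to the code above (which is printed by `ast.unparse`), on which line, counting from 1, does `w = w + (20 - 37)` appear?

Transformed code:
def proc(result):
    w = []
    for d in ix:
        if base < result:
            w.append(print(ix))
    base = (4 > base) + ix // 21
    ix = handle(6)
    if score != 6 < result:
        base = 16
    if 18 < 7 >= base:
        result = result % (score // ix)
    if result <= w > 18:
        emit(result)
    result = 13 + base + w[w]
    w = w + (20 - 37)
    base = base + (score + result)
    if 33 != 7:
        process(7)
        base = 35 // 19
    else:
        w = w * (ix * 19)
    return result

15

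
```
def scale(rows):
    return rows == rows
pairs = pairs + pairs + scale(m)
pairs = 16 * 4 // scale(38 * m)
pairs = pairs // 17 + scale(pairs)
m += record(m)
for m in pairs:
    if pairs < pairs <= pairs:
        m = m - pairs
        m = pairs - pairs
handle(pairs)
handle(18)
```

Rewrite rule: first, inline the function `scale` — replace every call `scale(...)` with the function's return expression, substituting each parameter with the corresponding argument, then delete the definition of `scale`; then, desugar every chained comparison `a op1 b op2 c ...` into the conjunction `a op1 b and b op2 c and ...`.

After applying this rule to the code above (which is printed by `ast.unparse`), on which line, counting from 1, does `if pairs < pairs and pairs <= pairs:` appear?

6

Transformed code:
pairs = pairs + pairs + (m == m)
pairs = 16 * 4 // (38 * m == 38 * m)
pairs = pairs // 17 + (pairs == pairs)
m += record(m)
for m in pairs:
    if pairs < pairs and pairs <= pairs:
        m = m - pairs
        m = pairs - pairs
handle(pairs)
handle(18)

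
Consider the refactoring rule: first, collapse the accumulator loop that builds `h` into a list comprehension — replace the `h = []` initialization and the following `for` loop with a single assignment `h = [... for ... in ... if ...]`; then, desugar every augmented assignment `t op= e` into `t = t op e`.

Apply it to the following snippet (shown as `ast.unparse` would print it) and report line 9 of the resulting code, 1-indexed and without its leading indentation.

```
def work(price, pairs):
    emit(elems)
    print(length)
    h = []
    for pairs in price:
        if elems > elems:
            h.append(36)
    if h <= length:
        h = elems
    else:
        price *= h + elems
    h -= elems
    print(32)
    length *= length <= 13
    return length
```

Transformed code:
def work(price, pairs):
    emit(elems)
    print(length)
    h = [36 for pairs in price if elems > elems]
    if h <= length:
        h = elems
    else:
        price = price * (h + elems)
    h = h - elems
    print(32)
    length = length * (length <= 13)
    return length

h = h - elems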